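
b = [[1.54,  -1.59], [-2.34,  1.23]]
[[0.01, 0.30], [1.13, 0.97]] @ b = [[-0.69, 0.35], [-0.53, -0.60]]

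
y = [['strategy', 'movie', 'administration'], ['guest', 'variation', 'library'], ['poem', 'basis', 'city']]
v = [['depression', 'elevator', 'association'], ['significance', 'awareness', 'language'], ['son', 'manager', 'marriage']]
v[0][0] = 'depression'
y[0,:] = ['strategy', 'movie', 'administration']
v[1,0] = 'significance'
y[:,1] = ['movie', 'variation', 'basis']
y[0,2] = 'administration'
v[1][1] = 'awareness'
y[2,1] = 'basis'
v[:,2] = ['association', 'language', 'marriage']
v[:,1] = ['elevator', 'awareness', 'manager']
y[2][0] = 'poem'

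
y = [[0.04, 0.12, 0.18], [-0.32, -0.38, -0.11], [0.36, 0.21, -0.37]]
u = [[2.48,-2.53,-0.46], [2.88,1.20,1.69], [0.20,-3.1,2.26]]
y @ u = [[0.48,  -0.52,  0.59],[-1.91,  0.69,  -0.74],[1.42,  0.49,  -0.65]]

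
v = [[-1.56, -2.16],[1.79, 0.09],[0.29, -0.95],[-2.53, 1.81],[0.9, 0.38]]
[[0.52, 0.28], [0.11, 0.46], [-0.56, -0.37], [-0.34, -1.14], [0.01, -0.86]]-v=[[2.08, 2.44], [-1.68, 0.37], [-0.85, 0.58], [2.19, -2.95], [-0.89, -1.24]]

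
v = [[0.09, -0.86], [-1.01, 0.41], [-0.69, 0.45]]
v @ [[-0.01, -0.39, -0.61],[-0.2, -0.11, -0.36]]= [[0.17, 0.06, 0.25], [-0.07, 0.35, 0.47], [-0.08, 0.22, 0.26]]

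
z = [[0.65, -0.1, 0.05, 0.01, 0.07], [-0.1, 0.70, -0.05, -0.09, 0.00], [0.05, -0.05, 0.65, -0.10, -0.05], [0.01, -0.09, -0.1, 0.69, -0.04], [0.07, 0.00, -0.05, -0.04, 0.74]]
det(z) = 0.14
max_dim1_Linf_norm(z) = 0.74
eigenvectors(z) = [[0.16,  0.77,  0.52,  -0.32,  -0.09],[-0.35,  0.55,  -0.72,  -0.1,  0.21],[-0.66,  -0.11,  0.07,  -0.27,  -0.69],[-0.58,  0.14,  0.4,  0.61,  0.34],[-0.28,  -0.28,  0.2,  -0.67,  0.60]]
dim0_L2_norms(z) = [0.66, 0.71, 0.66, 0.7, 0.75]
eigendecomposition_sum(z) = [[0.01, -0.03, -0.05, -0.05, -0.02], [-0.03, 0.06, 0.12, 0.10, 0.05], [-0.05, 0.12, 0.22, 0.19, 0.09], [-0.05, 0.10, 0.19, 0.17, 0.08], [-0.02, 0.05, 0.09, 0.08, 0.04]] + [[0.32, 0.23, -0.05, 0.06, -0.12],[0.23, 0.16, -0.03, 0.04, -0.08],[-0.05, -0.03, 0.01, -0.01, 0.02],[0.06, 0.04, -0.01, 0.01, -0.02],[-0.12, -0.08, 0.02, -0.02, 0.04]] + [[0.23,-0.31,0.03,0.17,0.09], [-0.31,0.43,-0.04,-0.24,-0.12], [0.03,-0.04,0.00,0.02,0.01], [0.17,-0.24,0.02,0.13,0.07], [0.09,-0.12,0.01,0.07,0.03]] + [[0.08, 0.03, 0.07, -0.15, 0.17], [0.03, 0.01, 0.02, -0.05, 0.05], [0.07, 0.02, 0.06, -0.13, 0.14], [-0.15, -0.05, -0.13, 0.29, -0.32], [0.17, 0.05, 0.14, -0.32, 0.35]] + [[0.01, -0.02, 0.05, -0.02, -0.04], [-0.02, 0.04, -0.11, 0.05, 0.1], [0.05, -0.11, 0.36, -0.18, -0.31], [-0.02, 0.05, -0.18, 0.09, 0.15], [-0.04, 0.10, -0.31, 0.15, 0.27]]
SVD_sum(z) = [[0.23, -0.31, 0.03, 0.17, 0.09], [-0.31, 0.43, -0.04, -0.24, -0.12], [0.03, -0.04, 0.0, 0.02, 0.01], [0.17, -0.24, 0.02, 0.13, 0.07], [0.09, -0.12, 0.01, 0.07, 0.03]] + [[0.08,  0.03,  0.07,  -0.15,  0.17], [0.03,  0.01,  0.02,  -0.05,  0.05], [0.07,  0.02,  0.06,  -0.13,  0.14], [-0.15,  -0.05,  -0.13,  0.29,  -0.32], [0.17,  0.05,  0.14,  -0.32,  0.35]] + [[0.01, -0.02, 0.05, -0.02, -0.04], [-0.02, 0.04, -0.11, 0.05, 0.10], [0.05, -0.11, 0.36, -0.18, -0.31], [-0.02, 0.05, -0.18, 0.09, 0.15], [-0.04, 0.10, -0.31, 0.15, 0.27]] + [[0.32, 0.23, -0.05, 0.06, -0.12],[0.23, 0.16, -0.03, 0.04, -0.08],[-0.05, -0.03, 0.01, -0.01, 0.02],[0.06, 0.04, -0.01, 0.01, -0.02],[-0.12, -0.08, 0.02, -0.02, 0.04]] + [[0.01, -0.03, -0.05, -0.05, -0.02],[-0.03, 0.06, 0.12, 0.10, 0.05],[-0.05, 0.12, 0.22, 0.19, 0.09],[-0.05, 0.1, 0.19, 0.17, 0.08],[-0.02, 0.05, 0.09, 0.08, 0.04]]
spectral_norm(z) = 0.83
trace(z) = 3.43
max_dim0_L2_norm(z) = 0.75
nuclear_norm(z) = 3.43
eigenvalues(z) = [0.5, 0.55, 0.83, 0.79, 0.76]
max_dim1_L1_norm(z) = 0.94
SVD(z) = [[0.52, 0.32, -0.09, -0.77, -0.16], [-0.72, 0.1, 0.21, -0.55, 0.35], [0.07, 0.27, -0.69, 0.11, 0.66], [0.40, -0.61, 0.34, -0.14, 0.58], [0.20, 0.67, 0.60, 0.28, 0.28]] @ diag([0.8277673529793443, 0.7890938541678824, 0.7642361370374434, 0.5476551510183741, 0.5012475047969558]) @ [[0.52,-0.72,0.07,0.40,0.20],[0.32,0.1,0.27,-0.61,0.67],[-0.09,0.21,-0.69,0.34,0.6],[-0.77,-0.55,0.11,-0.14,0.28],[-0.16,0.35,0.66,0.58,0.28]]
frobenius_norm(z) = 1.56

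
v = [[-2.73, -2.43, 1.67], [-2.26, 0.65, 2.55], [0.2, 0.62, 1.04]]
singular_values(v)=[4.82, 2.46, 0.59]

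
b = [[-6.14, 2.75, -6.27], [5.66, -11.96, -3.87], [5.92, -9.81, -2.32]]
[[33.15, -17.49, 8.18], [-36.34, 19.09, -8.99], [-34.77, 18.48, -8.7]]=b@[[-2.86, 1.79, -0.85],  [2.18, -0.95, 0.44],  [-1.53, 0.62, -0.28]]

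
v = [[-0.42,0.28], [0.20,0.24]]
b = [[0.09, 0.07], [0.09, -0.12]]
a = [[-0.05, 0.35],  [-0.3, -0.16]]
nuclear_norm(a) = 0.68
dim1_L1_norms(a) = [0.4, 0.46]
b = a @ v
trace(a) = -0.21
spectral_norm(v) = 0.51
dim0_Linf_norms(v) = [0.42, 0.28]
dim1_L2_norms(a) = [0.35, 0.34]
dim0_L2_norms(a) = [0.3, 0.38]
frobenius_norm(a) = 0.49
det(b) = -0.02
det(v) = -0.16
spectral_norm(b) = 0.15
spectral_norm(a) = 0.40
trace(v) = -0.18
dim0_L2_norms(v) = [0.47, 0.37]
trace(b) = -0.03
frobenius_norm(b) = 0.19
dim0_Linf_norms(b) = [0.09, 0.12]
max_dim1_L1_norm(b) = 0.21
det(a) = 0.11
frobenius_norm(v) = 0.59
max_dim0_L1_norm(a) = 0.51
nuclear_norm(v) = 0.82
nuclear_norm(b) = 0.26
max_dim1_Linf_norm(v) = 0.42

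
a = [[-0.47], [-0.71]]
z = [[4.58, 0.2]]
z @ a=[[-2.29]]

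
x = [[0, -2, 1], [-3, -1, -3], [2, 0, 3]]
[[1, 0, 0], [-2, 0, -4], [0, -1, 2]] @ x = [[0, -2, 1], [-8, 4, -14], [7, 1, 9]]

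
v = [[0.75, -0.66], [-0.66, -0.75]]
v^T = [[0.75,  -0.66],[-0.66,  -0.75]]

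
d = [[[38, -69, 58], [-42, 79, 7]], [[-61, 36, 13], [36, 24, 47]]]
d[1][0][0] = -61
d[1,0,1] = 36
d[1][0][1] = 36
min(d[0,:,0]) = -42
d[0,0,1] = -69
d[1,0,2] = 13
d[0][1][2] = 7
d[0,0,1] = -69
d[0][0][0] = 38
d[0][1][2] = 7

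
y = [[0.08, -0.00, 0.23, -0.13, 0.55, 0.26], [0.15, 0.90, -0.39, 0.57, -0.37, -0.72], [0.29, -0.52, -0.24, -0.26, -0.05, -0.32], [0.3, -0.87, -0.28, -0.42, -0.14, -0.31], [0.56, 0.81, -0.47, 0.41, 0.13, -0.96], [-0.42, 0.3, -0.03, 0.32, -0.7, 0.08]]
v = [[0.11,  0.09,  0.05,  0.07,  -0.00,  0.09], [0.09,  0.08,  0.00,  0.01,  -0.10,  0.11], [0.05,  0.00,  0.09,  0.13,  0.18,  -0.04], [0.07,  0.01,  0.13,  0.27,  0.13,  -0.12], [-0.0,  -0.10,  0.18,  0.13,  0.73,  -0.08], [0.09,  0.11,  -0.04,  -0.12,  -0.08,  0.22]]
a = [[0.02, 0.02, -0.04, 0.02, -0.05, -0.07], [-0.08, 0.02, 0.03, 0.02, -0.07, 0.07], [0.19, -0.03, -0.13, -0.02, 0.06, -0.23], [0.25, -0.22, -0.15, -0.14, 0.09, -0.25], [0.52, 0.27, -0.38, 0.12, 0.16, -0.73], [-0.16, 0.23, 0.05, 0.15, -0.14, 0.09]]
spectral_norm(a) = 1.14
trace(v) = 1.50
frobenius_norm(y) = 2.72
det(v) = 0.00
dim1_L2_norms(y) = [0.67, 1.4, 0.76, 1.1, 1.52, 0.93]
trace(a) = 0.02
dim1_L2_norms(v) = [0.19, 0.19, 0.25, 0.36, 0.77, 0.3]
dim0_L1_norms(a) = [1.22, 0.79, 0.78, 0.47, 0.57, 1.44]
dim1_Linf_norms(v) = [0.11, 0.11, 0.18, 0.27, 0.73, 0.22]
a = v @ y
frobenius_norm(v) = 0.97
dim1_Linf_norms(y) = [0.55, 0.9, 0.52, 0.87, 0.96, 0.7]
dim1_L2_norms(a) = [0.1, 0.13, 0.33, 0.47, 1.03, 0.36]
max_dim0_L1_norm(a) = 1.44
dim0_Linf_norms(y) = [0.56, 0.9, 0.47, 0.57, 0.7, 0.96]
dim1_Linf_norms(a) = [0.07, 0.08, 0.23, 0.25, 0.73, 0.23]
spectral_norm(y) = 2.08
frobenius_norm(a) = 1.25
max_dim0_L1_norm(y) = 3.4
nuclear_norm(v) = 1.52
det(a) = 0.00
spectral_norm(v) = 0.86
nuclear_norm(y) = 4.53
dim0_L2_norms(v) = [0.19, 0.19, 0.25, 0.36, 0.77, 0.3]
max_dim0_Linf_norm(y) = 0.96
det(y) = -0.00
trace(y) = 0.53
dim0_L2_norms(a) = [0.63, 0.42, 0.43, 0.24, 0.25, 0.82]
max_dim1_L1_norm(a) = 2.18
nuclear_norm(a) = 1.75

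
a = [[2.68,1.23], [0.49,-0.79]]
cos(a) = [[-0.89, -0.50], [-0.20, 0.51]]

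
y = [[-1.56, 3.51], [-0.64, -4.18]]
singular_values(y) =[5.48, 1.6]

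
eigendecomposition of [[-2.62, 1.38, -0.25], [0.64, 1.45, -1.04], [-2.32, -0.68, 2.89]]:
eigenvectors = [[0.93, -0.14, 0.26],[-0.05, -0.46, 0.78],[0.37, 0.88, 0.57]]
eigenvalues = [-2.79, 3.61, 0.9]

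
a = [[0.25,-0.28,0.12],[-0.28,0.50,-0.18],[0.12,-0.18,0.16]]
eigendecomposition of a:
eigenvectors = [[0.51, -0.86, -0.03], [-0.79, -0.49, 0.38], [0.34, 0.17, 0.93]]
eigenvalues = [0.76, 0.07, 0.08]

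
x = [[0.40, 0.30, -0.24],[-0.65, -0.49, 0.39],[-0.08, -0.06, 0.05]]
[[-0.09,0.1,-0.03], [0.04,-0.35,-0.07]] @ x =[[-0.10, -0.07, 0.06], [0.25, 0.19, -0.15]]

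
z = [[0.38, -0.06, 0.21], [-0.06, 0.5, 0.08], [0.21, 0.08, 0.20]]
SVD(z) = [[-0.60, -0.59, -0.54], [0.78, -0.59, -0.21], [-0.2, -0.55, 0.81]] @ diag([0.5261883371733465, 0.5139418570310978, 0.03986980579555578]) @ [[-0.6, 0.78, -0.20], [-0.59, -0.59, -0.55], [-0.54, -0.21, 0.81]]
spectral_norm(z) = 0.53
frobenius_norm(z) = 0.74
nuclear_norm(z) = 1.08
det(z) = 0.01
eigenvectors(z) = [[0.54, 0.60, 0.59],  [0.21, -0.78, 0.59],  [-0.81, 0.20, 0.55]]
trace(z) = 1.08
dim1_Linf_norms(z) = [0.38, 0.5, 0.21]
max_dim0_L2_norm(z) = 0.51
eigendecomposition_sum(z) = [[0.01, 0.00, -0.02], [0.0, 0.0, -0.01], [-0.02, -0.01, 0.03]] + [[0.19,  -0.24,  0.06], [-0.24,  0.32,  -0.08], [0.06,  -0.08,  0.02]] + [[0.18, 0.18, 0.17], [0.18, 0.18, 0.17], [0.17, 0.17, 0.15]]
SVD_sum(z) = [[0.19,  -0.24,  0.06], [-0.24,  0.32,  -0.08], [0.06,  -0.08,  0.02]] + [[0.18,0.18,0.17], [0.18,0.18,0.17], [0.17,0.17,0.15]] + [[0.01, 0.00, -0.02], [0.0, 0.0, -0.01], [-0.02, -0.01, 0.03]]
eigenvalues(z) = [0.04, 0.53, 0.51]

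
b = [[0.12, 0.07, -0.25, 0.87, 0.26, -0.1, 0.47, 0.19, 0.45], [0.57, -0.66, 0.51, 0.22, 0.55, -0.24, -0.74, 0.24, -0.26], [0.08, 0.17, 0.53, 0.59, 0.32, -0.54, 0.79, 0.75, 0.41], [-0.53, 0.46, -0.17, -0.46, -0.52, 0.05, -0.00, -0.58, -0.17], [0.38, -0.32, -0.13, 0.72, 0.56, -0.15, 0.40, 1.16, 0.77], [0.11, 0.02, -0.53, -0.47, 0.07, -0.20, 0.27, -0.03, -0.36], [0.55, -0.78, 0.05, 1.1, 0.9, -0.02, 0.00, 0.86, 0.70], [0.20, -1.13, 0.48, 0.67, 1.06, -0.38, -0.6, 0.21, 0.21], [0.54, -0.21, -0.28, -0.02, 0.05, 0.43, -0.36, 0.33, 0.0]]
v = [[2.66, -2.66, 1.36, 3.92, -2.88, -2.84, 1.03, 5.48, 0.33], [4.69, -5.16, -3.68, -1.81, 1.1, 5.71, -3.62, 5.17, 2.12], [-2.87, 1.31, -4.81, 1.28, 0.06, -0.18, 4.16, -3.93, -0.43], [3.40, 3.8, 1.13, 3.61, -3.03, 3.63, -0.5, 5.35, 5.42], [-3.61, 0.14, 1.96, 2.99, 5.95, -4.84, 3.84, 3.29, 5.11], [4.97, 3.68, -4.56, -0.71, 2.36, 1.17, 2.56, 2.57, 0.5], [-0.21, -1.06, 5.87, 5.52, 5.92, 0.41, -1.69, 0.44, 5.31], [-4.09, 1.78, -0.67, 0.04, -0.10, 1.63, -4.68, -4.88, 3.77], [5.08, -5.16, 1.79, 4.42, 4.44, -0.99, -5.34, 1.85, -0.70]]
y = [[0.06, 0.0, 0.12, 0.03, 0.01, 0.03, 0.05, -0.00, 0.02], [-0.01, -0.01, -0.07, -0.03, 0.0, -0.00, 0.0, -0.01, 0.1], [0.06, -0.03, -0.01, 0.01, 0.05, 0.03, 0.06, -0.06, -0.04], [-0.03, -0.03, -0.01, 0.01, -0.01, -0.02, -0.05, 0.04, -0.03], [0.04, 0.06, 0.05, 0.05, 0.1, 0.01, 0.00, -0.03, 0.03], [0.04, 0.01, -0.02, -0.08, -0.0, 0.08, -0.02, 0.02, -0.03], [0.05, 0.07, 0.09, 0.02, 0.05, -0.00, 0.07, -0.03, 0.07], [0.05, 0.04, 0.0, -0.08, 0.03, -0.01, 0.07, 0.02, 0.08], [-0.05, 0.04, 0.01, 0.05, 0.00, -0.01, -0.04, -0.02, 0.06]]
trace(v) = -3.85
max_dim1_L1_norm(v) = 33.06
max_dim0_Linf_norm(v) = 5.95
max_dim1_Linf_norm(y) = 0.12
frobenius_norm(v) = 31.16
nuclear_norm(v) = 80.56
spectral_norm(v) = 17.65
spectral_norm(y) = 0.27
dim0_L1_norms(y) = [0.39, 0.29, 0.38, 0.36, 0.25, 0.19, 0.36, 0.23, 0.46]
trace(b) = 0.10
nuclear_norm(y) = 0.97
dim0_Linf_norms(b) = [0.57, 1.13, 0.53, 1.1, 1.06, 0.54, 0.79, 1.16, 0.77]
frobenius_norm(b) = 4.47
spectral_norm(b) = 3.59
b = y @ v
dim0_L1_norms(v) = [31.58, 24.75, 25.83, 24.3, 25.84, 21.4, 27.42, 32.96, 23.69]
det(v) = 20705972.56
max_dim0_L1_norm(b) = 5.12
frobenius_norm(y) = 0.41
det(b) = 0.00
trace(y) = 0.38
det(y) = 0.00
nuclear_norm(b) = 9.10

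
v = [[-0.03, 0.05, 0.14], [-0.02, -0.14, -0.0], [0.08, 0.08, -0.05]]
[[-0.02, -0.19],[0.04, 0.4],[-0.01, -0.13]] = v@ [[0.14, 1.45],[-0.29, -3.04],[0.00, 0.05]]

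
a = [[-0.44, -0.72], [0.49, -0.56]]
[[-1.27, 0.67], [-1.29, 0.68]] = a@[[-0.36, 0.19], [1.99, -1.04]]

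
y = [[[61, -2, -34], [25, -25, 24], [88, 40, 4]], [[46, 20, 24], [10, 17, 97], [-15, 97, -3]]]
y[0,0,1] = -2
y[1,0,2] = 24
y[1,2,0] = -15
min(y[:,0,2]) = -34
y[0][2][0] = 88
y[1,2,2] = -3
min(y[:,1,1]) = -25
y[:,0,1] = [-2, 20]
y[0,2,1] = 40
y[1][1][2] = 97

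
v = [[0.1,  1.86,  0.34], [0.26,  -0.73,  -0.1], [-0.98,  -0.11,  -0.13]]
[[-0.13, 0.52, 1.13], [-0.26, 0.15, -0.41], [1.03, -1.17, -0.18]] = v @ [[-1.03, 1.27, 0.1], [0.02, 0.37, 0.57], [-0.2, -0.86, 0.18]]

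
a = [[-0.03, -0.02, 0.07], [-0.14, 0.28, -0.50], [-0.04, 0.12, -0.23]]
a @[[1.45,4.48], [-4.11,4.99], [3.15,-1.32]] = [[0.26, -0.33], [-2.93, 1.43], [-1.28, 0.72]]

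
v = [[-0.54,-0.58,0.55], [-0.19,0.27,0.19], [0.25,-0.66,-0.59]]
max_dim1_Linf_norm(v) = 0.66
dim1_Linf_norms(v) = [0.58, 0.27, 0.66]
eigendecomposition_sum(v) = [[0.07,-0.38,-0.03],[-0.05,0.28,0.03],[0.06,-0.3,-0.03]] + [[-0.58, 0.26, 0.97],[-0.13, 0.06, 0.22],[0.21, -0.09, -0.35]] + [[-0.03, -0.46, -0.38],[-0.0, -0.07, -0.05],[-0.02, -0.26, -0.21]]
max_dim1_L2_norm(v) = 0.96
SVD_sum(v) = [[-0.34, 0.13, 0.50], [-0.18, 0.07, 0.25], [0.42, -0.16, -0.61]] + [[-0.2, -0.71, 0.05],[0.05, 0.19, -0.01],[-0.14, -0.5, 0.04]] + [[0.00, -0.0, 0.0], [-0.07, 0.02, -0.05], [-0.03, 0.01, -0.02]]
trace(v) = -0.86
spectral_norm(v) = 1.02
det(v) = 0.09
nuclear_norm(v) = 2.05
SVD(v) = [[0.6,0.80,0.02], [0.31,-0.21,-0.93], [-0.74,0.56,-0.37]] @ diag([1.0248403613871997, 0.9289955604615259, 0.09202979036447645]) @ [[-0.55, 0.22, 0.8], [-0.27, -0.96, 0.07], [0.79, -0.18, 0.59]]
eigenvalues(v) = [0.32, -0.87, -0.31]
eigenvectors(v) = [[-0.68,0.92,0.86], [0.49,0.21,0.12], [-0.54,-0.33,0.49]]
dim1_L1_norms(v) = [1.67, 0.65, 1.5]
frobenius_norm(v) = 1.39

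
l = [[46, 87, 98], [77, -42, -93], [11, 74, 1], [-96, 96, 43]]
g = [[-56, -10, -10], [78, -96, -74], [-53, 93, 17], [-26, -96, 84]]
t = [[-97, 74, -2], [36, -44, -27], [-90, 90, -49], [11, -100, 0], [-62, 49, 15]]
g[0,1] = -10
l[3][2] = 43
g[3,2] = 84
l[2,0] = 11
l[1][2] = -93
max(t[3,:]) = 11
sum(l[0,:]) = 231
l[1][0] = 77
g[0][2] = -10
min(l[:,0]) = -96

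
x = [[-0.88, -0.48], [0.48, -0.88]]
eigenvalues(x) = [(-0.88+0.48j), (-0.88-0.48j)]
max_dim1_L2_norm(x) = 1.0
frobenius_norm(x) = 1.42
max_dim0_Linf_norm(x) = 0.88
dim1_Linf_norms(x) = [0.88, 0.88]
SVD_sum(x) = [[-0.88, 0.0],[0.48, 0.00]] + [[0.00, -0.48], [0.0, -0.88]]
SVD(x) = [[-0.88, 0.48], [0.48, 0.88]] @ diag([1.0023971268913334, 1.0023971268913334]) @ [[1.0, 0.0], [-0.00, -1.00]]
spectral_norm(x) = 1.00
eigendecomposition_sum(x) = [[-0.44+0.24j, -0.24-0.44j], [0.24+0.44j, -0.44+0.24j]] + [[(-0.44-0.24j), -0.24+0.44j],[(0.24-0.44j), -0.44-0.24j]]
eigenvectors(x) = [[0.71+0.00j, (0.71-0j)], [0.00-0.71j, 0.71j]]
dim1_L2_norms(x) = [1.0, 1.0]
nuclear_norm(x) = 2.00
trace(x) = -1.76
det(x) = 1.00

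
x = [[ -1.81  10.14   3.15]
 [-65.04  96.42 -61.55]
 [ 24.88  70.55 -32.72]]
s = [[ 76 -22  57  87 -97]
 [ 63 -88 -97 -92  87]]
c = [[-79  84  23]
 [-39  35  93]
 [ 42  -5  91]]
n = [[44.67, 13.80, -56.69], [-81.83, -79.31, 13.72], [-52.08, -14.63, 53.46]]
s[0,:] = [76, -22, 57, 87, -97]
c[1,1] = 35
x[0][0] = -1.81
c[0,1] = 84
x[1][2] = -61.55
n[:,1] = [13.8, -79.31, -14.63]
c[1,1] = 35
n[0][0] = 44.67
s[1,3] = -92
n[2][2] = 53.46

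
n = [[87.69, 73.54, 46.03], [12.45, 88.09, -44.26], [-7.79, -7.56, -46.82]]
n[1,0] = 12.45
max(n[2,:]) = -7.56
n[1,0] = 12.45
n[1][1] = 88.09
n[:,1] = [73.54, 88.09, -7.56]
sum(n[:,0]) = 92.35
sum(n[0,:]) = 207.26000000000002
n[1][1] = 88.09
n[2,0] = -7.79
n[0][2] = 46.03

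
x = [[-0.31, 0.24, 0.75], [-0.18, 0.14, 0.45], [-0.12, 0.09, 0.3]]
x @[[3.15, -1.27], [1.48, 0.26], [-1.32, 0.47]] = [[-1.61, 0.81],[-0.95, 0.48],[-0.64, 0.32]]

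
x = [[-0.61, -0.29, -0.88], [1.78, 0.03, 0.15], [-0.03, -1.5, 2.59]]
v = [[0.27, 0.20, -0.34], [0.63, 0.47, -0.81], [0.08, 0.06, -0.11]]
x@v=[[-0.42, -0.31, 0.54], [0.51, 0.38, -0.65], [-0.75, -0.56, 0.94]]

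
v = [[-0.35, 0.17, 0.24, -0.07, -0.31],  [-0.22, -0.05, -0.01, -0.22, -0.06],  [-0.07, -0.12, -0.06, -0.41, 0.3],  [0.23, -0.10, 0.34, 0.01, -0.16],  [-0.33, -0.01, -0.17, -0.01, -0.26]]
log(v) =[[(0.02+2.25j), -3.67-0.03j, (2.49-0.89j), 0.37-1.03j, (2.09+0.88j)], [(0.85-0.41j), (-5.66+3.22j), (2.06-1.3j), (-0.05+0.53j), (2.53+0.07j)], [-0.94-0.93j, 2.32+0.15j, (-2.32+0.45j), (-1.73+0.9j), (-0.61+0.26j)], [0.13-0.58j, (3.41-0.14j), -0.85+0.60j, (-1.51+1.17j), -2.26+1.00j], [-0.38+0.65j, (2.61+0.07j), (-2.2+0.2j), (-0.69+1.25j), (-2.08+2.34j)]]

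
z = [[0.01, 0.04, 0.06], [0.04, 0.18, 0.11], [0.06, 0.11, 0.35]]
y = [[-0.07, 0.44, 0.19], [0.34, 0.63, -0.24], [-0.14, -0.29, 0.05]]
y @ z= [[0.03, 0.1, 0.11],[0.01, 0.1, 0.01],[-0.01, -0.05, -0.02]]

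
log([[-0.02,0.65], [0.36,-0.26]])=[[-0.81+1.19j, -0.38-2.05j], [-0.21-1.13j, (-0.67+1.95j)]]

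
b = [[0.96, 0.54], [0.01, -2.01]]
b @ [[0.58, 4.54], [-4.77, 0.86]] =[[-2.02, 4.82], [9.59, -1.68]]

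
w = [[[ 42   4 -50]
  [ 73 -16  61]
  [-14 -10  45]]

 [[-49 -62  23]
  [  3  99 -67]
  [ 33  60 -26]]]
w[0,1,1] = -16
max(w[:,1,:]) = 99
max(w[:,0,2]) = 23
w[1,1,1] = 99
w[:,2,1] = [-10, 60]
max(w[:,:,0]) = 73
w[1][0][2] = 23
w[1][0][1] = -62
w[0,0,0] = 42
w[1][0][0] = -49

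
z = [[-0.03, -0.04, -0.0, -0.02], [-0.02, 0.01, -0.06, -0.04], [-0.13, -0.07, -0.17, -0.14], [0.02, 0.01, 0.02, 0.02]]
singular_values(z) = [0.28, 0.05, 0.01, 0.0]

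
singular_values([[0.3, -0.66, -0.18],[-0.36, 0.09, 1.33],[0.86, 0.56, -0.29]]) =[1.53, 0.96, 0.59]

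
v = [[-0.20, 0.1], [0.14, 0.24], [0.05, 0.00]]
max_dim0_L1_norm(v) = 0.39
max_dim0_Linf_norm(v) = 0.24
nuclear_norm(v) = 0.51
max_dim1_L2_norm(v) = 0.28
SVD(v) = [[0.18, 0.97], [-0.98, 0.19], [-0.11, -0.17]] @ diag([0.2805801984202305, 0.22577588944451987]) @ [[-0.63, -0.77], [-0.77, 0.63]]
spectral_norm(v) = 0.28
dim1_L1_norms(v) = [0.3, 0.38, 0.05]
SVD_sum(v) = [[-0.03,-0.04],[0.17,0.21],[0.02,0.02]] + [[-0.17, 0.14], [-0.03, 0.03], [0.03, -0.02]]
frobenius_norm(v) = 0.36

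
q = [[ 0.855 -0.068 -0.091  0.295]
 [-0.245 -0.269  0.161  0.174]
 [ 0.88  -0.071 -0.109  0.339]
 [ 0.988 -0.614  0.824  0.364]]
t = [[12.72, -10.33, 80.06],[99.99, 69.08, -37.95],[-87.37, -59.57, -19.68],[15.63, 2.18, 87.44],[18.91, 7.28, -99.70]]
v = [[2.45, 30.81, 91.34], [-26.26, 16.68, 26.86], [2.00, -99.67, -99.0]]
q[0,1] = -0.068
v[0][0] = 2.45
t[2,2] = -19.68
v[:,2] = [91.34, 26.86, -99.0]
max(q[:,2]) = 0.824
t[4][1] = 7.28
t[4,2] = -99.7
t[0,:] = [12.72, -10.33, 80.06]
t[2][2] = -19.68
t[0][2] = 80.06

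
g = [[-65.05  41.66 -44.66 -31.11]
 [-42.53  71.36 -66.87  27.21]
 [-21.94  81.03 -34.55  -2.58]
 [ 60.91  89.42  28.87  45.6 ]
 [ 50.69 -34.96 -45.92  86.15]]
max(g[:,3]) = 86.15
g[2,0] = -21.94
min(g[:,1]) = -34.96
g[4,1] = -34.96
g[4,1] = -34.96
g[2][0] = -21.94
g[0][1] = 41.66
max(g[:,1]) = 89.42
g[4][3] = 86.15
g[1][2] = -66.87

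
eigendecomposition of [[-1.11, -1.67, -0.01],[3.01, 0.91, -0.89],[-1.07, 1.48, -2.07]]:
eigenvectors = [[(-0.2+0.45j), (-0.2-0.45j), 0.18+0.00j], [0.74+0.00j, (0.74-0j), 0.10+0.00j], [(0.16-0.43j), (0.16+0.43j), (0.98+0j)]]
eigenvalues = [(-0.08+2.32j), (-0.08-2.32j), (-2.11+0j)]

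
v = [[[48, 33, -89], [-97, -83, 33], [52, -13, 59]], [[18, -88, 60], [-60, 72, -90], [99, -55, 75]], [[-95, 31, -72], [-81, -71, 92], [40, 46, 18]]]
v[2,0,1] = 31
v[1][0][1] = -88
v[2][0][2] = -72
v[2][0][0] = -95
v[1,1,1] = 72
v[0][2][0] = 52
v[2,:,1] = [31, -71, 46]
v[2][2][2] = 18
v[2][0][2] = -72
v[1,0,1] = -88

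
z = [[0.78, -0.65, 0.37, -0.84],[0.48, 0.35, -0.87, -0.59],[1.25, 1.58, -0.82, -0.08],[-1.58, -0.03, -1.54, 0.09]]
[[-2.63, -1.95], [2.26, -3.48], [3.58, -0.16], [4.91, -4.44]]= z @ [[0.23,0.34],  [0.43,1.17],  [-3.34,2.68],  [1.54,2.91]]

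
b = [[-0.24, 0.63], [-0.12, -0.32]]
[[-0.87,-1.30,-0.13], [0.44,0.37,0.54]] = b@[[0.01,1.20,-1.96],  [-1.38,-1.6,-0.95]]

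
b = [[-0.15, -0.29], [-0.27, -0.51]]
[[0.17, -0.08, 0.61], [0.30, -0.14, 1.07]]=b @ [[-1.45, 0.19, 0.04], [0.18, 0.17, -2.11]]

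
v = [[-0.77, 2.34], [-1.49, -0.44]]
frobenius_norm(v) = 2.91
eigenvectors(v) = [[0.78+0.00j, 0.78-0.00j], [0.06+0.62j, (0.06-0.62j)]]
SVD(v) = [[-1.00, -0.03], [-0.03, 1.0]] @ diag([2.4642009890140657, 1.5523896050096766]) @ [[0.33,-0.94], [-0.94,-0.33]]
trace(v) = -1.21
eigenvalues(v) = [(-0.61+1.86j), (-0.61-1.86j)]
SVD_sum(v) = [[-0.82, 2.32], [-0.03, 0.07]] + [[0.05, 0.02], [-1.46, -0.51]]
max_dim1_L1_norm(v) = 3.11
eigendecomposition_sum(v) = [[-0.39+0.90j, (1.17+0.38j)], [-0.75-0.24j, (-0.22+0.96j)]] + [[-0.39-0.90j,(1.17-0.38j)], [(-0.75+0.24j),(-0.22-0.96j)]]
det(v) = 3.83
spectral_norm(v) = 2.46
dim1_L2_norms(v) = [2.46, 1.55]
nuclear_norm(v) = 4.02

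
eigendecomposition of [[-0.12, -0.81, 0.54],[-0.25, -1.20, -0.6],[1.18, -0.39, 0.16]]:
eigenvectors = [[0.54+0.00j, -0.67+0.00j, (-0.67-0j)],[-0.27+0.00j, -0.54+0.25j, -0.54-0.25j],[0.80+0.00j, 0.43+0.14j, 0.43-0.14j]]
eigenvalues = [(1.09+0j), (-1.12+0.19j), (-1.12-0.19j)]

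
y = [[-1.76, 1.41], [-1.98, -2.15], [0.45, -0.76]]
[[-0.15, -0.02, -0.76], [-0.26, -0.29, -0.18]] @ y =[[-0.04,0.41], [0.95,0.39]]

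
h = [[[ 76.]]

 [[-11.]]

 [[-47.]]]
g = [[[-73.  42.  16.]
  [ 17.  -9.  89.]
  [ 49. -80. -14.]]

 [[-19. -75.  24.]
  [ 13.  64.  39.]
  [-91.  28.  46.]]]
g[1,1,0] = 13.0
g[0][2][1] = -80.0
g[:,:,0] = [[-73.0, 17.0, 49.0], [-19.0, 13.0, -91.0]]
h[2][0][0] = -47.0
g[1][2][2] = 46.0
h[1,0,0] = -11.0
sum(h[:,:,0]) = 18.0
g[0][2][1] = -80.0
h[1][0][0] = -11.0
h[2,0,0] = -47.0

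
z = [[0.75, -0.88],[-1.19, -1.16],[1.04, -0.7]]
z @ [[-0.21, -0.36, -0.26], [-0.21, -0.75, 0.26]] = [[0.03, 0.39, -0.42], [0.49, 1.30, 0.01], [-0.07, 0.15, -0.45]]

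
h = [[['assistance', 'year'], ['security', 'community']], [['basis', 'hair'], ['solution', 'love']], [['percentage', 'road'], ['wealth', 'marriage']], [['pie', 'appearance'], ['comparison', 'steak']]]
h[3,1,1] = 'steak'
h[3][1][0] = 'comparison'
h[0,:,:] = [['assistance', 'year'], ['security', 'community']]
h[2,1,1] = 'marriage'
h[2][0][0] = 'percentage'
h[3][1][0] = 'comparison'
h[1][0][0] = 'basis'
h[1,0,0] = 'basis'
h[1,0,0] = 'basis'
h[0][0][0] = 'assistance'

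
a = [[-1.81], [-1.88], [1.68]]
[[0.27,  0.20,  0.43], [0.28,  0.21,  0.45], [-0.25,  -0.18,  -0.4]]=a @ [[-0.15, -0.11, -0.24]]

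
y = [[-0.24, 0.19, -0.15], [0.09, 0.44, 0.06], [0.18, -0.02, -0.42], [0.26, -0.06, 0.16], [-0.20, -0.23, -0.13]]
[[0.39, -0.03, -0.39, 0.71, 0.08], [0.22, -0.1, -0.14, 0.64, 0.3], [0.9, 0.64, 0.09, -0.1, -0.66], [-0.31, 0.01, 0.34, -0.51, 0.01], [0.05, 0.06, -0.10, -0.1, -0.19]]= y@[[0.26, 0.71, 1.02, -1.29, -0.61], [0.74, -0.21, -0.57, 1.78, 0.64], [-2.07, -1.2, 0.24, -0.4, 1.27]]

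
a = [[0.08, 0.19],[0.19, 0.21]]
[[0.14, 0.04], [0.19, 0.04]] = a @ [[0.33, -0.03], [0.61, 0.20]]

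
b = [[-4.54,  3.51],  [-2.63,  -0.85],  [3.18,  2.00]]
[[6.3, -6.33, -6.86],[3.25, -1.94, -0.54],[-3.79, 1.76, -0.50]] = b@[[-1.28, 0.93, 0.59],  [0.14, -0.6, -1.19]]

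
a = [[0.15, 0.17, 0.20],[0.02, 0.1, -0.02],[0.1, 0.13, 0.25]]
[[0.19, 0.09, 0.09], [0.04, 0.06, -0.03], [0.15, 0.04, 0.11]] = a@[[0.61, 0.28, 0.23], [0.28, 0.53, -0.23], [0.23, -0.23, 0.46]]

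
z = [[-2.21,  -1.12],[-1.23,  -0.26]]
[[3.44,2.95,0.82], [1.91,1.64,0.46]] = z@[[-1.55, -1.33, -0.37], [-0.01, -0.01, -0.0]]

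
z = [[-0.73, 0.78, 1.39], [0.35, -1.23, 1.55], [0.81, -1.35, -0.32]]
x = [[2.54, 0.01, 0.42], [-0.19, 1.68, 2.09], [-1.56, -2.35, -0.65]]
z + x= [[1.81, 0.79, 1.81], [0.16, 0.45, 3.64], [-0.75, -3.70, -0.97]]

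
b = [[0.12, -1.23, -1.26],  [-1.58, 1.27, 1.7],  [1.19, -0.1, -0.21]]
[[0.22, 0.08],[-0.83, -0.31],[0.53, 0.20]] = b@ [[0.44, 0.17], [-0.24, -0.09], [0.10, 0.04]]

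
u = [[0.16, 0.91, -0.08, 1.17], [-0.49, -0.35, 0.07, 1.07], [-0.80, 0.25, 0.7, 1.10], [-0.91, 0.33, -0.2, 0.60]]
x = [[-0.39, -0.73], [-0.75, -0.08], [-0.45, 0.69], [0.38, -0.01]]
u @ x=[[-0.26,  -0.26], [0.83,  0.42], [0.23,  1.04], [0.43,  0.49]]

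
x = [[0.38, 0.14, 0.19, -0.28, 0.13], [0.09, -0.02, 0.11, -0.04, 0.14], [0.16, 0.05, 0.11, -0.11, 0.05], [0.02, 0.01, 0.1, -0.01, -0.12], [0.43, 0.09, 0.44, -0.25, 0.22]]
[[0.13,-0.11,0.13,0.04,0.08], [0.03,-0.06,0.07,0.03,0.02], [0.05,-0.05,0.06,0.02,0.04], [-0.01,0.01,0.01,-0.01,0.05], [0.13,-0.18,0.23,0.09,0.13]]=x@ [[0.18, -0.06, 0.26, -0.02, -0.14], [0.16, 0.01, 0.06, 0.15, -0.04], [-0.05, -0.17, 0.27, 0.15, 0.31], [-0.12, 0.07, 0.20, 0.09, -0.34], [0.12, -0.27, 0.19, 0.17, -0.13]]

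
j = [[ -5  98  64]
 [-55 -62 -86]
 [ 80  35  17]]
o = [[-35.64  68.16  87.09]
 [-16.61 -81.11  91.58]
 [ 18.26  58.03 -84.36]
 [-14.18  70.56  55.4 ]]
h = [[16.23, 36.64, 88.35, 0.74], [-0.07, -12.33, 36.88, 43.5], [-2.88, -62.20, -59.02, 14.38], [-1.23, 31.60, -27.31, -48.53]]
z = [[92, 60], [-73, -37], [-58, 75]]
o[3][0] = -14.18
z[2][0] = -58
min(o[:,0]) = -35.64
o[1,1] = -81.11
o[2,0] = 18.26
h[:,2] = [88.35, 36.88, -59.02, -27.31]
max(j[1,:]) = -55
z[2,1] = 75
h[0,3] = 0.74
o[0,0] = -35.64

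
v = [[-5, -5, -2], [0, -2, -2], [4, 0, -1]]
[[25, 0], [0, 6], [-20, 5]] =v@[[-5, 0], [0, 2], [0, -5]]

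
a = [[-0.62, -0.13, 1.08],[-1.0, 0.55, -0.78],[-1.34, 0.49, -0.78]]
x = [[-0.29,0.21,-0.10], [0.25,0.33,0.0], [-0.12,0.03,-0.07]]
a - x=[[-0.33,  -0.34,  1.18],[-1.25,  0.22,  -0.78],[-1.22,  0.46,  -0.71]]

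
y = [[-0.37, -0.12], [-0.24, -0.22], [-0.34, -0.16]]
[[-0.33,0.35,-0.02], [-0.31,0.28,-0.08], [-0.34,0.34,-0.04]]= y @ [[0.68, -0.82, -0.08], [0.67, -0.39, 0.45]]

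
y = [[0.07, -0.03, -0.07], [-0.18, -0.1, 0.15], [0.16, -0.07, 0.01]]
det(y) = -0.002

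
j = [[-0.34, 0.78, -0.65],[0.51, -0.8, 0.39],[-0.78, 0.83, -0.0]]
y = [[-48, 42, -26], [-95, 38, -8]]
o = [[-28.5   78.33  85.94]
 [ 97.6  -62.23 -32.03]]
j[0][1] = 0.779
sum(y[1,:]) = -65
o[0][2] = 85.94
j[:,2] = [-0.654, 0.392, -0.003]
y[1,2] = -8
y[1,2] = -8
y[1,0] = -95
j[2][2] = -0.003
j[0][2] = -0.654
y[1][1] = 38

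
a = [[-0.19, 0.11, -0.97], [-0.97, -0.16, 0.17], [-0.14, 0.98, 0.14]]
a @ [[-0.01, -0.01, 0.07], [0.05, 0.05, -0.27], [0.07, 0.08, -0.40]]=[[-0.06,-0.07,0.34], [0.01,0.02,-0.09], [0.06,0.06,-0.33]]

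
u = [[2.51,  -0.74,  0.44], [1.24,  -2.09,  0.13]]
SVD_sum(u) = [[2.02,-1.45,0.31], [1.79,-1.29,0.28]] + [[0.49, 0.71, 0.13],[-0.55, -0.8, -0.15]]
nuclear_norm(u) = 4.67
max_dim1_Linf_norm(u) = 2.51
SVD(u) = [[-0.75, -0.66],[-0.66, 0.75]] @ diag([3.3512988731973152, 1.316319058019904]) @ [[-0.81, 0.58, -0.12], [-0.56, -0.81, -0.15]]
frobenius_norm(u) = 3.60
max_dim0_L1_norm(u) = 3.75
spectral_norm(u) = 3.35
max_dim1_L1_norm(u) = 3.69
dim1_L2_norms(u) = [2.65, 2.43]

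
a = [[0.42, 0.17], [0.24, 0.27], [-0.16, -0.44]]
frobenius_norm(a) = 0.74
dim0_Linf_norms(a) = [0.42, 0.44]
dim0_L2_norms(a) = [0.51, 0.54]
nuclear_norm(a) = 0.96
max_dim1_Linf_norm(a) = 0.44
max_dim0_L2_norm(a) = 0.54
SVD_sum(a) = [[0.28, 0.30], [0.24, 0.27], [-0.29, -0.32]] + [[0.14, -0.13], [-0.0, 0.00], [0.13, -0.12]]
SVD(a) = [[-0.59, 0.73], [-0.52, -0.02], [0.62, 0.68]] @ diag([0.6963289350819484, 0.2648131684181125]) @ [[-0.68, -0.74], [0.74, -0.68]]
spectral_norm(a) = 0.70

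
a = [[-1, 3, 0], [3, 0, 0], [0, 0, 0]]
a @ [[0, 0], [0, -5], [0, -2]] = [[0, -15], [0, 0], [0, 0]]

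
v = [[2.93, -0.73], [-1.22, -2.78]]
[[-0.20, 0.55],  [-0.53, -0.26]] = v @ [[-0.02, 0.19], [0.2, 0.01]]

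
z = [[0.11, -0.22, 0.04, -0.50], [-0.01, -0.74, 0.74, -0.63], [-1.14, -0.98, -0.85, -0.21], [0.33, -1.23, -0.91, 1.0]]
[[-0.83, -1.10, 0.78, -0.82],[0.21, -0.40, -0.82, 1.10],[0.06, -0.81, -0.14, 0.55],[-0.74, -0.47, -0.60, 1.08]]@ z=[[-1.24, 1.24, -0.76, 0.12], [1.32, -0.3, -0.59, 1.42], [0.36, 0.05, -0.98, 1.06], [0.96, -0.23, -0.85, 1.87]]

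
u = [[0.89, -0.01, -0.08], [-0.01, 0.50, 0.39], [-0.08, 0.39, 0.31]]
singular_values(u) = [0.92, 0.78, 0.0]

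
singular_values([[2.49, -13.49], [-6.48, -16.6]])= [21.69, 5.94]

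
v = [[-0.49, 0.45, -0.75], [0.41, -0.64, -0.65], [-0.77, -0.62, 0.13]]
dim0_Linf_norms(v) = [0.77, 0.64, 0.75]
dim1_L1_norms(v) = [1.69, 1.7, 1.52]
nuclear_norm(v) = 3.00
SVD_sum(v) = [[-0.67, 0.49, -0.43], [0.24, -0.18, 0.15], [-0.12, 0.09, -0.07]] + [[0.17, -0.05, -0.33], [0.39, -0.12, -0.75], [-0.17, 0.05, 0.33]] + [[0.01,0.01,0.00],  [-0.22,-0.34,-0.06],  [-0.48,-0.76,-0.13]]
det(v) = 1.00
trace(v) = -1.00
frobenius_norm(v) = 1.73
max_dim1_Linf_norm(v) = 0.77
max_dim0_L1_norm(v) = 1.71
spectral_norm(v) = 1.00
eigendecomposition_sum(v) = [[0.26+0.00j, (0.21+0j), -0.38+0.00j], [0.21+0.00j, (0.18+0j), (-0.32+0j)], [(-0.38-0j), (-0.32+0j), 0.56-0.00j]] + [[(-0.37-0.02j), 0.12+0.40j, (-0.18+0.21j)], [(0.1-0.35j), (-0.41+0.03j), (-0.17-0.22j)], [-0.20-0.21j, -0.15+0.29j, -0.22+0.02j]] + [[(-0.37+0.02j), 0.12-0.40j, -0.18-0.21j], [0.10+0.35j, -0.41-0.03j, (-0.17+0.22j)], [-0.20+0.21j, (-0.15-0.29j), (-0.22-0.02j)]]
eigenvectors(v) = [[-0.51+0.00j,(-0.63+0j),(-0.63-0j)], [-0.42+0.00j,(0.13-0.6j),(0.13+0.6j)], [(0.75+0j),(-0.35-0.34j),(-0.35+0.34j)]]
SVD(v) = [[-0.93, -0.37, -0.01], [0.33, -0.85, 0.41], [-0.16, 0.38, 0.91]] @ diag([1.0028680439504716, 1.0005458184313742, 0.9963251234624401]) @ [[0.72, -0.53, 0.46], [-0.46, 0.14, 0.88], [-0.53, -0.84, -0.14]]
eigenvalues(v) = [(1+0j), (-1+0.03j), (-1-0.03j)]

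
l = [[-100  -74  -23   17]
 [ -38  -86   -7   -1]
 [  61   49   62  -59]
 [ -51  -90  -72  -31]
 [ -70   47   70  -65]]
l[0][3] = 17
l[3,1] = -90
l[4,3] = -65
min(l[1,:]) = -86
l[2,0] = 61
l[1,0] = -38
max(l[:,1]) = 49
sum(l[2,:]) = 113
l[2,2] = 62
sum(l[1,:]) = -132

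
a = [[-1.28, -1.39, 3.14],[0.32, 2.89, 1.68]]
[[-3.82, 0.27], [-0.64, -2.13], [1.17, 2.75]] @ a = [[4.98, 6.09, -11.54], [0.14, -5.27, -5.59], [-0.62, 6.32, 8.29]]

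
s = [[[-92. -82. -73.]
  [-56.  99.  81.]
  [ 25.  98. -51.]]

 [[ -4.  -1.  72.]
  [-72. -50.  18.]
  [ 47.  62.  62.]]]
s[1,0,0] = -4.0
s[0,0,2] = -73.0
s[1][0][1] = -1.0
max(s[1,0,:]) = 72.0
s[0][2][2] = -51.0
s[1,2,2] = 62.0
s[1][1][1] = -50.0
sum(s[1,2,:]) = 171.0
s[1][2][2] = 62.0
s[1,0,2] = 72.0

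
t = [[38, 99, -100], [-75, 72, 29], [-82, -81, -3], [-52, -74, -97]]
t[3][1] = -74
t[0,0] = 38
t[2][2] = -3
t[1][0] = -75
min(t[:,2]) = -100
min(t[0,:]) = -100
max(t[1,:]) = 72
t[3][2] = -97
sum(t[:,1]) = 16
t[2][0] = -82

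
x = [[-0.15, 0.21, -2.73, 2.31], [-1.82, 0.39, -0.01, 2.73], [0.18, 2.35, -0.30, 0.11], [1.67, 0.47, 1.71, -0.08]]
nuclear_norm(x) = 11.04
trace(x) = -0.14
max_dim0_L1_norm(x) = 5.23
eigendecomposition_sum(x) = [[(-0.59+0.33j), (0.31+0.67j), (-1.06-0.39j), (0.74-0.42j)], [-0.75-0.30j, (-0.38+0.79j), (-0.44-1.27j), (0.95+0.37j)], [(0.23+0.61j), (0.68-0.2j), -0.52+0.97j, -0.30-0.77j], [(0.56-0.1j), -0.07-0.61j, (0.74+0.59j), -0.70+0.14j]] + [[-0.59-0.33j, (0.31-0.67j), -1.06+0.39j, (0.74+0.42j)], [(-0.75+0.3j), -0.38-0.79j, -0.44+1.27j, 0.95-0.37j], [0.23-0.61j, (0.68+0.2j), (-0.52-0.97j), (-0.3+0.77j)], [0.56+0.10j, (-0.07+0.61j), 0.74-0.59j, -0.70-0.14j]] + [[1.08+0.00j,-0.02-0.00j,-0.37+0.00j,1.28-0.00j], [-0.46-0.00j,0.01+0.00j,(0.16-0j),(-0.55+0j)], [-0.40-0.00j,0.01+0.00j,0.14-0.00j,(-0.48+0j)], [(0.48+0j),(-0.01-0j),(-0.16+0j),0.57-0.00j]] + [[(-0.05-0j), -0.38-0.00j, -0.24-0.00j, -0.46+0.00j], [(0.14+0j), (1.15+0j), (0.72+0j), (1.39-0j)], [0.12+0.00j, (0.97+0j), 0.61+0.00j, 1.18-0.00j], [(0.08+0j), (0.62+0j), (0.39+0j), 0.75-0.00j]]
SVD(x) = [[-0.72, 0.01, -0.52, -0.47], [-0.59, -0.19, 0.78, 0.04], [-0.09, -0.84, -0.3, 0.44], [0.35, -0.50, 0.19, -0.77]] @ diag([4.5847939707210035, 2.5223752817360605, 2.328939067784514, 1.6011652015561257]) @ [[0.38, -0.09, 0.57, -0.72], [-0.25, -0.91, -0.25, -0.22], [-0.47, -0.18, 0.78, 0.38], [-0.76, 0.37, -0.11, -0.53]]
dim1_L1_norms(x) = [5.4, 4.95, 2.94, 3.93]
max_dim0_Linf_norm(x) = 2.73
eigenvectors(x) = [[(-0.32+0.38j), (-0.32-0.38j), (-0.81+0j), (-0.23+0j)], [-0.59+0.00j, -0.59-0.00j, (0.35+0j), 0.69+0.00j], [0.33+0.36j, 0.33-0.36j, 0.30+0.00j, (0.58+0j)], [(0.35-0.22j), (0.35+0.22j), -0.36+0.00j, 0.37+0.00j]]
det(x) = 43.12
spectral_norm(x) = 4.58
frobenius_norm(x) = 5.95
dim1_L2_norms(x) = [3.59, 3.3, 2.38, 2.44]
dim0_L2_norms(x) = [2.48, 2.44, 3.24, 3.58]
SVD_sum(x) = [[-1.27, 0.30, -1.87, 2.38],[-1.04, 0.25, -1.54, 1.96],[-0.15, 0.04, -0.22, 0.28],[0.63, -0.15, 0.92, -1.18]] + [[-0.01, -0.03, -0.01, -0.01], [0.12, 0.44, 0.12, 0.11], [0.54, 1.93, 0.53, 0.46], [0.32, 1.15, 0.32, 0.28]] + [[0.56, 0.21, -0.93, -0.46], [-0.85, -0.32, 1.41, 0.7], [0.32, 0.12, -0.54, -0.27], [-0.20, -0.08, 0.34, 0.17]] + [[0.56, -0.27, 0.08, 0.40], [-0.05, 0.03, -0.01, -0.04], [-0.53, 0.26, -0.07, -0.37], [0.93, -0.45, 0.13, 0.65]]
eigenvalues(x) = [(-2.2+2.22j), (-2.2-2.22j), (1.8+0j), (2.46+0j)]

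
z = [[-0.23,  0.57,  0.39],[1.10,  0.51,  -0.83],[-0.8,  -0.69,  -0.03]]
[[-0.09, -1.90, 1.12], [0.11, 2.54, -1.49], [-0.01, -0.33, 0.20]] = z @[[0.08, 1.77, -1.04], [-0.07, -1.50, 0.88], [-0.07, -1.64, 0.96]]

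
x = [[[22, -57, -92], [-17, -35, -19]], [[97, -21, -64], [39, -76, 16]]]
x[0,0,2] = -92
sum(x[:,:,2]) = -159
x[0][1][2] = -19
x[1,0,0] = 97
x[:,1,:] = [[-17, -35, -19], [39, -76, 16]]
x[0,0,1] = -57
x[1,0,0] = 97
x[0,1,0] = -17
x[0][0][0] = 22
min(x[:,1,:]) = -76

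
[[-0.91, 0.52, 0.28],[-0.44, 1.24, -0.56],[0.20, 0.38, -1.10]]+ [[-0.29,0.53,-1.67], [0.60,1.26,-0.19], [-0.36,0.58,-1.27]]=[[-1.20,1.05,-1.39], [0.16,2.5,-0.75], [-0.16,0.96,-2.37]]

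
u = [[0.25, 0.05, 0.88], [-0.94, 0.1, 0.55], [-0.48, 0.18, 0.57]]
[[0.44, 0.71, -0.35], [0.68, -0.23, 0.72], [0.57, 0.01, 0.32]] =u @ [[-0.34,0.59,-0.85],[0.45,-0.48,0.04],[0.57,0.67,-0.16]]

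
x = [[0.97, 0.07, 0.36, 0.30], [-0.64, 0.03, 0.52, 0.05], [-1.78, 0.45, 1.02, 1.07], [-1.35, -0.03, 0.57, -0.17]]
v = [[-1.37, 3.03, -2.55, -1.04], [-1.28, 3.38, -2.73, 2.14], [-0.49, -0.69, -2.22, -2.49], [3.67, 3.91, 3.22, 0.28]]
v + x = [[-0.40, 3.1, -2.19, -0.74], [-1.92, 3.41, -2.21, 2.19], [-2.27, -0.24, -1.20, -1.42], [2.32, 3.88, 3.79, 0.11]]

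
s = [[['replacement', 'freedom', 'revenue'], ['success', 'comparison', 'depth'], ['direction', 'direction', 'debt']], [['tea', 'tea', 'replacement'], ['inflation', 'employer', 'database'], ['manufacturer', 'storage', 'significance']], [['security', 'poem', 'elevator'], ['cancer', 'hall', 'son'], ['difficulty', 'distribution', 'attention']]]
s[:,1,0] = ['success', 'inflation', 'cancer']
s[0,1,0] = 'success'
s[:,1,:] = [['success', 'comparison', 'depth'], ['inflation', 'employer', 'database'], ['cancer', 'hall', 'son']]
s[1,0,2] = 'replacement'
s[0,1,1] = 'comparison'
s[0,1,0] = 'success'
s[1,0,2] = 'replacement'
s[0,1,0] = 'success'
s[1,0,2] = 'replacement'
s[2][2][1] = 'distribution'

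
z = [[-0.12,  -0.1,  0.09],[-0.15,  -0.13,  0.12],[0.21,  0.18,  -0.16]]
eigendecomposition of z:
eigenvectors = [[0.41, 0.70, -0.04], [0.54, -0.70, 0.69], [-0.74, 0.13, 0.72]]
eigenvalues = [-0.41, -0.0, 0.0]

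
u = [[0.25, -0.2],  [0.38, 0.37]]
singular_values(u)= [0.53, 0.32]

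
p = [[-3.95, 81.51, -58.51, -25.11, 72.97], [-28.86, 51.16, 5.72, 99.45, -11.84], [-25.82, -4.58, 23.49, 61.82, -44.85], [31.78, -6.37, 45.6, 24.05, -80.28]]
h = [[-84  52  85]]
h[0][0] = -84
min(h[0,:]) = -84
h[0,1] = 52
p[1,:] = [-28.86, 51.16, 5.72, 99.45, -11.84]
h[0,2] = 85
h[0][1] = 52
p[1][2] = 5.72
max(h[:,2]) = 85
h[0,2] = 85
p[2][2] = 23.49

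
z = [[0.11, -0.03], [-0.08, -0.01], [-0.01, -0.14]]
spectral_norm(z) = 0.15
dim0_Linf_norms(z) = [0.11, 0.14]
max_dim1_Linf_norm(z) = 0.14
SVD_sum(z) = [[0.03,-0.07], [-0.01,0.02], [0.05,-0.11]] + [[0.08, 0.04], [-0.07, -0.03], [-0.06, -0.03]]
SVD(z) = [[-0.50,0.66], [0.16,-0.57], [-0.85,-0.49]] @ diag([0.1452122821070306, 0.1345860064243982]) @ [[-0.40, 0.91], [0.91, 0.4]]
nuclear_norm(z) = 0.28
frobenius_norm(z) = 0.20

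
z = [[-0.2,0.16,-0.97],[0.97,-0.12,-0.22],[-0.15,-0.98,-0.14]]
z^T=[[-0.2,0.97,-0.15], [0.16,-0.12,-0.98], [-0.97,-0.22,-0.14]]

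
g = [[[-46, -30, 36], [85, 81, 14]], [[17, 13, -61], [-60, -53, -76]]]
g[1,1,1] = -53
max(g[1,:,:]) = 17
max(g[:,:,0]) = 85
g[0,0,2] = 36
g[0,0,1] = -30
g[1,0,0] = 17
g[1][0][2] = -61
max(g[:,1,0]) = 85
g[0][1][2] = 14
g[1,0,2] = -61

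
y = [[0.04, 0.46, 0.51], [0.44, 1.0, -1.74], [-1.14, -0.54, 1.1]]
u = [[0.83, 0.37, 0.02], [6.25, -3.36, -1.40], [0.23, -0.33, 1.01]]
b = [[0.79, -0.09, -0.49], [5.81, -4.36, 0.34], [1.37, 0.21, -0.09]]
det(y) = 1.16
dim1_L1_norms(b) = [1.37, 10.51, 1.67]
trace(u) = -1.52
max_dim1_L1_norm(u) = 11.01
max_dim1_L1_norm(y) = 3.18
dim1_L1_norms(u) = [1.22, 11.01, 1.57]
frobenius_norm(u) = 7.37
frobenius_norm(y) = 2.74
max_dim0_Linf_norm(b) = 5.81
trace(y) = 2.14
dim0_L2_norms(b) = [6.02, 4.37, 0.6]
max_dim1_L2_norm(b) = 7.27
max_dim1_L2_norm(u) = 7.23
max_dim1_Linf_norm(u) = 6.25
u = b + y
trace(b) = -3.66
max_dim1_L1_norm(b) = 10.51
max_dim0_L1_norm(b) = 7.97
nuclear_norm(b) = 8.89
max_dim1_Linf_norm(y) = 1.74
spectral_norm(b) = 7.37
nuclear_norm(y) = 3.91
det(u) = -5.68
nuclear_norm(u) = 9.06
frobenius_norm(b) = 7.46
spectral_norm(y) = 2.57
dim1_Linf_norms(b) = [0.79, 5.81, 1.37]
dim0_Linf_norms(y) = [1.14, 1.0, 1.74]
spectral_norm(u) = 7.25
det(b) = -3.36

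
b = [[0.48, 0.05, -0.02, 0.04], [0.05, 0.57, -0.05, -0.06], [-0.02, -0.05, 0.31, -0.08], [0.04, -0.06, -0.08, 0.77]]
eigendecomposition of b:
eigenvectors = [[0.10,0.43,0.9,0.01], [-0.20,0.87,-0.40,0.2], [-0.14,-0.21,0.11,0.96], [0.96,0.11,-0.16,0.18]]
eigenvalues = [0.8, 0.6, 0.45, 0.28]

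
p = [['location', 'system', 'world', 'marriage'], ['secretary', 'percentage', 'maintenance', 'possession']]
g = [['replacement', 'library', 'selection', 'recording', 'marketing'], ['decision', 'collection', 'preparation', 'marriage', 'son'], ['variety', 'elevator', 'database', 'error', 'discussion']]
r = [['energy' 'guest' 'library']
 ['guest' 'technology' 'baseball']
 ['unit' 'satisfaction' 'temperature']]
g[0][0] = 'replacement'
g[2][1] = 'elevator'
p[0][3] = 'marriage'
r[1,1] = 'technology'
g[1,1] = 'collection'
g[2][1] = 'elevator'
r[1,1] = 'technology'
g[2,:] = ['variety', 'elevator', 'database', 'error', 'discussion']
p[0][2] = 'world'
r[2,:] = ['unit', 'satisfaction', 'temperature']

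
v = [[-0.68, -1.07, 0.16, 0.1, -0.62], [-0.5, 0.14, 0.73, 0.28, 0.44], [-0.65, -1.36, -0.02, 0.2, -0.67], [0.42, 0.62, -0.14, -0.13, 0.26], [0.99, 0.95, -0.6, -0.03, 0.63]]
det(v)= -0.000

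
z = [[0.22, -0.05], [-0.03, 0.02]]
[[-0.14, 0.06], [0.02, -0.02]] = z@[[-0.69, 0.13],[-0.14, -0.64]]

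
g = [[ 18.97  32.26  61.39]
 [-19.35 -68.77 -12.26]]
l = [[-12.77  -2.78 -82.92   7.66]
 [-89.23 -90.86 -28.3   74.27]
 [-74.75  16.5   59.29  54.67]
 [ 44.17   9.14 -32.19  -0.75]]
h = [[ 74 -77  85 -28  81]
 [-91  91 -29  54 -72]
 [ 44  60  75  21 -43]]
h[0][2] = 85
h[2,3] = 21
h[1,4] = -72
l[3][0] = 44.17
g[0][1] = 32.26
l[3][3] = -0.75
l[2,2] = 59.29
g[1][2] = -12.26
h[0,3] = -28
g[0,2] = 61.39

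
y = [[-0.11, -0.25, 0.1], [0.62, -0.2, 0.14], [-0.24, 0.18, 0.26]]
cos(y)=[[1.08, -0.05, 0.01], [0.12, 1.04, -0.04], [-0.04, -0.04, 0.97]]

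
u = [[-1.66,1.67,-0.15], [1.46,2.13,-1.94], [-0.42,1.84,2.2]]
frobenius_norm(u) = 4.94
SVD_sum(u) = [[0.19, 0.31, -0.35],  [1.21, 1.96, -2.23],  [-0.21, -0.34, 0.39]] + [[-0.68, 1.46, 0.92], [-0.07, 0.14, 0.09], [-0.99, 2.12, 1.33]] + [[-1.17, -0.10, -0.72], [0.32, 0.03, 0.2], [0.78, 0.06, 0.48]]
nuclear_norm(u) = 8.26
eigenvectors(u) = [[(0.95+0j), (-0.25+0.08j), (-0.25-0.08j)], [-0.24+0.00j, -0.69+0.00j, -0.69-0.00j], [(0.19+0j), -0.09+0.67j, -0.09-0.67j]]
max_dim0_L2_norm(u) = 3.27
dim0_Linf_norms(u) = [1.66, 2.13, 2.2]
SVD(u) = [[-0.15, 0.57, -0.81], [-0.97, 0.06, 0.22], [0.17, 0.82, 0.54]] @ diag([3.2898858466731897, 3.2718075502594743, 1.6950004336060003]) @ [[-0.38, -0.61, 0.69],[-0.37, 0.79, 0.49],[0.85, 0.07, 0.52]]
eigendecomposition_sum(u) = [[-1.99+0.00j, (0.68+0j), 0.24-0.00j], [(0.5-0j), (-0.17-0j), (-0.06+0j)], [-0.41+0.00j, 0.14+0.00j, (0.05-0j)]] + [[(0.16-0.08j), (0.49+0.12j), -0.19+0.55j],[0.48-0.07j, (1.15+0.72j), (-0.94+1.24j)],[-0.01-0.48j, (0.85-1.02j), (1.08+1.08j)]] + [[0.16+0.08j,0.49-0.12j,-0.19-0.55j], [(0.48+0.07j),(1.15-0.72j),-0.94-1.24j], [-0.01+0.48j,0.85+1.02j,1.08-1.08j]]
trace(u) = 2.67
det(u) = -18.24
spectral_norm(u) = 3.29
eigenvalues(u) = [(-2.11+0j), (2.39+1.71j), (2.39-1.71j)]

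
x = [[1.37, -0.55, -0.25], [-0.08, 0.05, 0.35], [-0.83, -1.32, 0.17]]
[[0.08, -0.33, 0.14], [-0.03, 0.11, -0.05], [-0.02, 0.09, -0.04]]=x @ [[0.04, -0.16, 0.07], [-0.02, 0.07, -0.03], [-0.07, 0.27, -0.11]]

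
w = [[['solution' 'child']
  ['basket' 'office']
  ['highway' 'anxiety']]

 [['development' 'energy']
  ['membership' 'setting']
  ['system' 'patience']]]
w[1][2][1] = 'patience'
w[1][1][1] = 'setting'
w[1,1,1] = 'setting'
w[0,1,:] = ['basket', 'office']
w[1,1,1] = 'setting'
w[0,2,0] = 'highway'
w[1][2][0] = 'system'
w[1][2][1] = 'patience'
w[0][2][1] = 'anxiety'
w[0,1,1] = 'office'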